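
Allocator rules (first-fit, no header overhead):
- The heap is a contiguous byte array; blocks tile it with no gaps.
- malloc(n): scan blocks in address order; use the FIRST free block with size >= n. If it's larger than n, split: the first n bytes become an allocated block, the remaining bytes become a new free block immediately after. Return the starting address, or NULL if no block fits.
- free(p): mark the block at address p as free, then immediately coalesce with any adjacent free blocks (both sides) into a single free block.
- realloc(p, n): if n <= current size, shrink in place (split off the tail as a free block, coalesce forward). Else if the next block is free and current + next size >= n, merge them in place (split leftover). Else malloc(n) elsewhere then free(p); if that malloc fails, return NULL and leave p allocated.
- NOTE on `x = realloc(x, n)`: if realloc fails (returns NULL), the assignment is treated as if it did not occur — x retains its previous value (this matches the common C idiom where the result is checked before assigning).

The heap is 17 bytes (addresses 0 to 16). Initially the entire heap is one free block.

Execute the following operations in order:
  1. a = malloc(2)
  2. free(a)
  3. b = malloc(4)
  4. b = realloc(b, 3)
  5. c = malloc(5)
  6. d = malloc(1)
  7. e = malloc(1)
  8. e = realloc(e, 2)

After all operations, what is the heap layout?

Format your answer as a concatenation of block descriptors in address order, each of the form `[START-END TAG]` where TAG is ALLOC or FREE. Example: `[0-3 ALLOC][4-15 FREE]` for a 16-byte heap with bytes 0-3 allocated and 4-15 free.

Answer: [0-2 ALLOC][3-7 ALLOC][8-8 ALLOC][9-10 ALLOC][11-16 FREE]

Derivation:
Op 1: a = malloc(2) -> a = 0; heap: [0-1 ALLOC][2-16 FREE]
Op 2: free(a) -> (freed a); heap: [0-16 FREE]
Op 3: b = malloc(4) -> b = 0; heap: [0-3 ALLOC][4-16 FREE]
Op 4: b = realloc(b, 3) -> b = 0; heap: [0-2 ALLOC][3-16 FREE]
Op 5: c = malloc(5) -> c = 3; heap: [0-2 ALLOC][3-7 ALLOC][8-16 FREE]
Op 6: d = malloc(1) -> d = 8; heap: [0-2 ALLOC][3-7 ALLOC][8-8 ALLOC][9-16 FREE]
Op 7: e = malloc(1) -> e = 9; heap: [0-2 ALLOC][3-7 ALLOC][8-8 ALLOC][9-9 ALLOC][10-16 FREE]
Op 8: e = realloc(e, 2) -> e = 9; heap: [0-2 ALLOC][3-7 ALLOC][8-8 ALLOC][9-10 ALLOC][11-16 FREE]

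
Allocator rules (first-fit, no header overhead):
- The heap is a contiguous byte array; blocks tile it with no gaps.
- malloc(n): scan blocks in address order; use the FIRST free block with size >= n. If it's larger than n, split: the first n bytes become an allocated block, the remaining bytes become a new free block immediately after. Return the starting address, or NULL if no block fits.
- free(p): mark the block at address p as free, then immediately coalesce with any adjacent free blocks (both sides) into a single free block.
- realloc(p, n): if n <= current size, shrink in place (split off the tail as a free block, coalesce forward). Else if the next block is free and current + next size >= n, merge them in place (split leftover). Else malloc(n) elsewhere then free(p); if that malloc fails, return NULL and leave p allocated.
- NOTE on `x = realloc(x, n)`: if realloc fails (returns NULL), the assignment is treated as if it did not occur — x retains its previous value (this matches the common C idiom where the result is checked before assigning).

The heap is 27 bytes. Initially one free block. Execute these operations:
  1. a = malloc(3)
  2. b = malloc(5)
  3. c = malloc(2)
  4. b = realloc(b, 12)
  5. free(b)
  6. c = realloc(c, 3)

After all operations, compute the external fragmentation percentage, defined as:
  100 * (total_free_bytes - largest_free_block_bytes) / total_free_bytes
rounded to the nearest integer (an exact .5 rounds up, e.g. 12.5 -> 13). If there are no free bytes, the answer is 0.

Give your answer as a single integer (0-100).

Op 1: a = malloc(3) -> a = 0; heap: [0-2 ALLOC][3-26 FREE]
Op 2: b = malloc(5) -> b = 3; heap: [0-2 ALLOC][3-7 ALLOC][8-26 FREE]
Op 3: c = malloc(2) -> c = 8; heap: [0-2 ALLOC][3-7 ALLOC][8-9 ALLOC][10-26 FREE]
Op 4: b = realloc(b, 12) -> b = 10; heap: [0-2 ALLOC][3-7 FREE][8-9 ALLOC][10-21 ALLOC][22-26 FREE]
Op 5: free(b) -> (freed b); heap: [0-2 ALLOC][3-7 FREE][8-9 ALLOC][10-26 FREE]
Op 6: c = realloc(c, 3) -> c = 8; heap: [0-2 ALLOC][3-7 FREE][8-10 ALLOC][11-26 FREE]
Free blocks: [5 16] total_free=21 largest=16 -> 100*(21-16)/21 = 500/21 ≈ 23.810 -> rounds to 24

Answer: 24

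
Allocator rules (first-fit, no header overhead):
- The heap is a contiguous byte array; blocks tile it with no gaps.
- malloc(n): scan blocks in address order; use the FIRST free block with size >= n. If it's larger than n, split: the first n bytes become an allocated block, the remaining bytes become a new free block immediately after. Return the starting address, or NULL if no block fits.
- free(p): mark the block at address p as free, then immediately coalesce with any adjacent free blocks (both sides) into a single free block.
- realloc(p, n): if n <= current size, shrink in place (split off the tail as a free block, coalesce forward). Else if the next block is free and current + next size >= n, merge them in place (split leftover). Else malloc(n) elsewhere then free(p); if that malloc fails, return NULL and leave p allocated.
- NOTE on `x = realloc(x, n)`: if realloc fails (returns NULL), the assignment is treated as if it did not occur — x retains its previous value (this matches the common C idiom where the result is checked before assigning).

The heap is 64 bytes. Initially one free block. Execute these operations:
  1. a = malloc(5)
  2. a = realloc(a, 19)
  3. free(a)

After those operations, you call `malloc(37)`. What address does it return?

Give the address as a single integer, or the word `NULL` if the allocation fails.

Answer: 0

Derivation:
Op 1: a = malloc(5) -> a = 0; heap: [0-4 ALLOC][5-63 FREE]
Op 2: a = realloc(a, 19) -> a = 0; heap: [0-18 ALLOC][19-63 FREE]
Op 3: free(a) -> (freed a); heap: [0-63 FREE]
malloc(37): first-fit scan over [0-63 FREE] -> 0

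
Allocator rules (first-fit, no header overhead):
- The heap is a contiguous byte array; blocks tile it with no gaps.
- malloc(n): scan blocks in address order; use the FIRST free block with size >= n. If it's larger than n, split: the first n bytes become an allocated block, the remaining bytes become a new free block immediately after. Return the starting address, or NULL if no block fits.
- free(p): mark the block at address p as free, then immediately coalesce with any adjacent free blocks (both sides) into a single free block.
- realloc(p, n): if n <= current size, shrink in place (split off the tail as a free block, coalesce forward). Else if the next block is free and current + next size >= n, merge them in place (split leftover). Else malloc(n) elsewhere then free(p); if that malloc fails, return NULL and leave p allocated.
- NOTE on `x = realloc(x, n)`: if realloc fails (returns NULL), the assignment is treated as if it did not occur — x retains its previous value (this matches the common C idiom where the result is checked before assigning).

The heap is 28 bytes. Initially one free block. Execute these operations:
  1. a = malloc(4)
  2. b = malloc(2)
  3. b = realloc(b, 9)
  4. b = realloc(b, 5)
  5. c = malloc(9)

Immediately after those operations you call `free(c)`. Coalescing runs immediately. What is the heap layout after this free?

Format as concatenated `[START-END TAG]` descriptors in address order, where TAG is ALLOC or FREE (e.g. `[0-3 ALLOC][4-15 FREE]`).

Answer: [0-3 ALLOC][4-8 ALLOC][9-27 FREE]

Derivation:
Op 1: a = malloc(4) -> a = 0; heap: [0-3 ALLOC][4-27 FREE]
Op 2: b = malloc(2) -> b = 4; heap: [0-3 ALLOC][4-5 ALLOC][6-27 FREE]
Op 3: b = realloc(b, 9) -> b = 4; heap: [0-3 ALLOC][4-12 ALLOC][13-27 FREE]
Op 4: b = realloc(b, 5) -> b = 4; heap: [0-3 ALLOC][4-8 ALLOC][9-27 FREE]
Op 5: c = malloc(9) -> c = 9; heap: [0-3 ALLOC][4-8 ALLOC][9-17 ALLOC][18-27 FREE]
free(c): c = 9 -> block [9-17 ALLOC]; mark free, coalesce with adjacent free neighbors -> [0-3 ALLOC][4-8 ALLOC][9-27 FREE]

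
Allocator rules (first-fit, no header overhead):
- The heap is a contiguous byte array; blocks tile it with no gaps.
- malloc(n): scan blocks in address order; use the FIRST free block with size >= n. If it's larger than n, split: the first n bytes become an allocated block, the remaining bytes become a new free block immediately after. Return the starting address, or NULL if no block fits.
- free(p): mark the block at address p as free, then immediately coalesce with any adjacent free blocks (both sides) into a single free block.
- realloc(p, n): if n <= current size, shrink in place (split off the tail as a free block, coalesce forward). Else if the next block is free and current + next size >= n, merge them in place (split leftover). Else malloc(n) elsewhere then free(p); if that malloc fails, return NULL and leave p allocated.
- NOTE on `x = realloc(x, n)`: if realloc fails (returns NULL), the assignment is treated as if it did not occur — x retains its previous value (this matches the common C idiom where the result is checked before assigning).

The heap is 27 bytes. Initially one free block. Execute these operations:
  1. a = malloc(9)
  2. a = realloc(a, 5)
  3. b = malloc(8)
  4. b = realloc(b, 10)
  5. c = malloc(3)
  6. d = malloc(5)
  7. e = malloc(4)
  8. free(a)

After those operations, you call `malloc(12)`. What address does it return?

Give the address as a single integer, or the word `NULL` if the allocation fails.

Answer: NULL

Derivation:
Op 1: a = malloc(9) -> a = 0; heap: [0-8 ALLOC][9-26 FREE]
Op 2: a = realloc(a, 5) -> a = 0; heap: [0-4 ALLOC][5-26 FREE]
Op 3: b = malloc(8) -> b = 5; heap: [0-4 ALLOC][5-12 ALLOC][13-26 FREE]
Op 4: b = realloc(b, 10) -> b = 5; heap: [0-4 ALLOC][5-14 ALLOC][15-26 FREE]
Op 5: c = malloc(3) -> c = 15; heap: [0-4 ALLOC][5-14 ALLOC][15-17 ALLOC][18-26 FREE]
Op 6: d = malloc(5) -> d = 18; heap: [0-4 ALLOC][5-14 ALLOC][15-17 ALLOC][18-22 ALLOC][23-26 FREE]
Op 7: e = malloc(4) -> e = 23; heap: [0-4 ALLOC][5-14 ALLOC][15-17 ALLOC][18-22 ALLOC][23-26 ALLOC]
Op 8: free(a) -> (freed a); heap: [0-4 FREE][5-14 ALLOC][15-17 ALLOC][18-22 ALLOC][23-26 ALLOC]
malloc(12): first-fit scan over [0-4 FREE][5-14 ALLOC][15-17 ALLOC][18-22 ALLOC][23-26 ALLOC] -> NULL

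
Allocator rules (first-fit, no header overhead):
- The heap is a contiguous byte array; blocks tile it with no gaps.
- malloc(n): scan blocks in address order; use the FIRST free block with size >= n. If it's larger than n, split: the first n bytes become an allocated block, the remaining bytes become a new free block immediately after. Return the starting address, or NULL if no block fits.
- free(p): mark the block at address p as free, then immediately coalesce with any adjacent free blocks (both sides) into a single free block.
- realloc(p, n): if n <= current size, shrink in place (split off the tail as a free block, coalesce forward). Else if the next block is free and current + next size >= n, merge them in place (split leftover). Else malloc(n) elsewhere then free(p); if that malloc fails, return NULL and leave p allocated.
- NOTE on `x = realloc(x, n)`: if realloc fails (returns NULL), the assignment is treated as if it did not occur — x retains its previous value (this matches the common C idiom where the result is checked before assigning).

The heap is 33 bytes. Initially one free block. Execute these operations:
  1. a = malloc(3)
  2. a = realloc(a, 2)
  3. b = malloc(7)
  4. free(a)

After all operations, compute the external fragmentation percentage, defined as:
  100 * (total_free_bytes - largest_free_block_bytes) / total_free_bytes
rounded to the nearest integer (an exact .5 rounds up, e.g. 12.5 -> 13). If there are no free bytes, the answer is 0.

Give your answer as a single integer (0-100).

Answer: 8

Derivation:
Op 1: a = malloc(3) -> a = 0; heap: [0-2 ALLOC][3-32 FREE]
Op 2: a = realloc(a, 2) -> a = 0; heap: [0-1 ALLOC][2-32 FREE]
Op 3: b = malloc(7) -> b = 2; heap: [0-1 ALLOC][2-8 ALLOC][9-32 FREE]
Op 4: free(a) -> (freed a); heap: [0-1 FREE][2-8 ALLOC][9-32 FREE]
Free blocks: [2 24] total_free=26 largest=24 -> 100*(26-24)/26 = 200/26 ≈ 7.692 -> rounds to 8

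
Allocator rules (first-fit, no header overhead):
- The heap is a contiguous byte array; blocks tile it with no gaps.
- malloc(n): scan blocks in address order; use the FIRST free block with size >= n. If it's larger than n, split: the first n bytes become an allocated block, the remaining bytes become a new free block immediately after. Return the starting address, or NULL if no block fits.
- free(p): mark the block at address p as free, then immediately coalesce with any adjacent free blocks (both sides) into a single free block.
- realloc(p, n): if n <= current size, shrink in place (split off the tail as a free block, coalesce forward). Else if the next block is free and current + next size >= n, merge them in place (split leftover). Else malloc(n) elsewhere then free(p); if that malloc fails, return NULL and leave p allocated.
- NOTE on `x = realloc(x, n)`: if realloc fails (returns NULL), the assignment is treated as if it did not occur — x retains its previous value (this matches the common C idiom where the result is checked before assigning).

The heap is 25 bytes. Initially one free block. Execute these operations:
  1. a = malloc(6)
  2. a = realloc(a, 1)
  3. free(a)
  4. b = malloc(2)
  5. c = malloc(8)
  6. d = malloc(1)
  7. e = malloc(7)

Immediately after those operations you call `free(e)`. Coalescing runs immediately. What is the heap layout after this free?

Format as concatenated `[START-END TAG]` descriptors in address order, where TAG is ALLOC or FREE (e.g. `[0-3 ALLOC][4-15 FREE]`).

Answer: [0-1 ALLOC][2-9 ALLOC][10-10 ALLOC][11-24 FREE]

Derivation:
Op 1: a = malloc(6) -> a = 0; heap: [0-5 ALLOC][6-24 FREE]
Op 2: a = realloc(a, 1) -> a = 0; heap: [0-0 ALLOC][1-24 FREE]
Op 3: free(a) -> (freed a); heap: [0-24 FREE]
Op 4: b = malloc(2) -> b = 0; heap: [0-1 ALLOC][2-24 FREE]
Op 5: c = malloc(8) -> c = 2; heap: [0-1 ALLOC][2-9 ALLOC][10-24 FREE]
Op 6: d = malloc(1) -> d = 10; heap: [0-1 ALLOC][2-9 ALLOC][10-10 ALLOC][11-24 FREE]
Op 7: e = malloc(7) -> e = 11; heap: [0-1 ALLOC][2-9 ALLOC][10-10 ALLOC][11-17 ALLOC][18-24 FREE]
free(e): e = 11 -> block [11-17 ALLOC]; mark free, coalesce with adjacent free neighbors -> [0-1 ALLOC][2-9 ALLOC][10-10 ALLOC][11-24 FREE]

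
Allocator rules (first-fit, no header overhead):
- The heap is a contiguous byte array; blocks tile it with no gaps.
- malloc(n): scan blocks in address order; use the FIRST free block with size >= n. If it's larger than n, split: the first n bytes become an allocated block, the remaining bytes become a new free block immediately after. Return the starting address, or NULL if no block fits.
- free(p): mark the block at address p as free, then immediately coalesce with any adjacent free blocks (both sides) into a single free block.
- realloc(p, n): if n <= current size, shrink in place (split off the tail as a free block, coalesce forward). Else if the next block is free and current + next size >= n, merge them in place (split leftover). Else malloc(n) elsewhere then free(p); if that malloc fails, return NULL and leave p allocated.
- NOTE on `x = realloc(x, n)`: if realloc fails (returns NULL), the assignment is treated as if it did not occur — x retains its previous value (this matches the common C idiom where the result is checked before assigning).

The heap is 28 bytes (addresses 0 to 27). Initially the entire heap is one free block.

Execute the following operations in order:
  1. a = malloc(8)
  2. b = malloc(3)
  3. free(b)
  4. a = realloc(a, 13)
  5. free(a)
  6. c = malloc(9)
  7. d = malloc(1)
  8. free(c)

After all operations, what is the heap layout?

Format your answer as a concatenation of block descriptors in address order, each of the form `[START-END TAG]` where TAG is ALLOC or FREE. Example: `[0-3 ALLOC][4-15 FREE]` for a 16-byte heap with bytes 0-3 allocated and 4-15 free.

Op 1: a = malloc(8) -> a = 0; heap: [0-7 ALLOC][8-27 FREE]
Op 2: b = malloc(3) -> b = 8; heap: [0-7 ALLOC][8-10 ALLOC][11-27 FREE]
Op 3: free(b) -> (freed b); heap: [0-7 ALLOC][8-27 FREE]
Op 4: a = realloc(a, 13) -> a = 0; heap: [0-12 ALLOC][13-27 FREE]
Op 5: free(a) -> (freed a); heap: [0-27 FREE]
Op 6: c = malloc(9) -> c = 0; heap: [0-8 ALLOC][9-27 FREE]
Op 7: d = malloc(1) -> d = 9; heap: [0-8 ALLOC][9-9 ALLOC][10-27 FREE]
Op 8: free(c) -> (freed c); heap: [0-8 FREE][9-9 ALLOC][10-27 FREE]

Answer: [0-8 FREE][9-9 ALLOC][10-27 FREE]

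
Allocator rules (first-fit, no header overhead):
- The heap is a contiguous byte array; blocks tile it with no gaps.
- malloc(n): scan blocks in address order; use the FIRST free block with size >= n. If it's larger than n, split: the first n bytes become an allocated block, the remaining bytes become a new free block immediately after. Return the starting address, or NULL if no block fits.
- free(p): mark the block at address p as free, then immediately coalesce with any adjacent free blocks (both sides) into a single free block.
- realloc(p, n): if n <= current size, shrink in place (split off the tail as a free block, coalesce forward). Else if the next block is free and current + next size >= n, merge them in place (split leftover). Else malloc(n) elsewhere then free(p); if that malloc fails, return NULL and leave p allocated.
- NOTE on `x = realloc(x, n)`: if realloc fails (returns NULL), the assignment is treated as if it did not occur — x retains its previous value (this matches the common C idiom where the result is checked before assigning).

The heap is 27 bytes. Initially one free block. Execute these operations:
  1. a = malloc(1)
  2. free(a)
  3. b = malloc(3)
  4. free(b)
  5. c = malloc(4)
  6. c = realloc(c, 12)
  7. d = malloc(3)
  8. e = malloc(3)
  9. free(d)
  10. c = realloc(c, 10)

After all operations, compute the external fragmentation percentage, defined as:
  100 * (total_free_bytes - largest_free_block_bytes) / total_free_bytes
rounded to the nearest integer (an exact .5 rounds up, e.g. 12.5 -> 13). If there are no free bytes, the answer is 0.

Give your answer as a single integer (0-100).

Answer: 36

Derivation:
Op 1: a = malloc(1) -> a = 0; heap: [0-0 ALLOC][1-26 FREE]
Op 2: free(a) -> (freed a); heap: [0-26 FREE]
Op 3: b = malloc(3) -> b = 0; heap: [0-2 ALLOC][3-26 FREE]
Op 4: free(b) -> (freed b); heap: [0-26 FREE]
Op 5: c = malloc(4) -> c = 0; heap: [0-3 ALLOC][4-26 FREE]
Op 6: c = realloc(c, 12) -> c = 0; heap: [0-11 ALLOC][12-26 FREE]
Op 7: d = malloc(3) -> d = 12; heap: [0-11 ALLOC][12-14 ALLOC][15-26 FREE]
Op 8: e = malloc(3) -> e = 15; heap: [0-11 ALLOC][12-14 ALLOC][15-17 ALLOC][18-26 FREE]
Op 9: free(d) -> (freed d); heap: [0-11 ALLOC][12-14 FREE][15-17 ALLOC][18-26 FREE]
Op 10: c = realloc(c, 10) -> c = 0; heap: [0-9 ALLOC][10-14 FREE][15-17 ALLOC][18-26 FREE]
Free blocks: [5 9] total_free=14 largest=9 -> 100*(14-9)/14 = 500/14 ≈ 35.714 -> rounds to 36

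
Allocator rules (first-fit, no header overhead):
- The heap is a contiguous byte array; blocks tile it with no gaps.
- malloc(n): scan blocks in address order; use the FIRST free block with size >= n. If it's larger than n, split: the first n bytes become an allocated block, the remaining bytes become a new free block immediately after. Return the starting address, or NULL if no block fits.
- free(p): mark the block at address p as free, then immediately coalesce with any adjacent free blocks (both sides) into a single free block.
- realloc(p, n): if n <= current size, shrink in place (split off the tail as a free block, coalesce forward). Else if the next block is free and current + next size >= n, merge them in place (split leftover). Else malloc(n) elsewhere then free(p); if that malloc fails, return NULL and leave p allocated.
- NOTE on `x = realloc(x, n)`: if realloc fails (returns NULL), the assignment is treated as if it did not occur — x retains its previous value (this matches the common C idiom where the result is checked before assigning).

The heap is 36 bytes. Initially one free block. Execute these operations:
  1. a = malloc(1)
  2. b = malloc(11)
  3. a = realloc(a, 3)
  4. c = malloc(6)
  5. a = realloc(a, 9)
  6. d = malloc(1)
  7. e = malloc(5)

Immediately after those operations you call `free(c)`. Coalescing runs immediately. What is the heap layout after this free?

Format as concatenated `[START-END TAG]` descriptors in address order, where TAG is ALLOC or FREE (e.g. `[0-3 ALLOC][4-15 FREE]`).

Answer: [0-0 ALLOC][1-11 ALLOC][12-20 FREE][21-29 ALLOC][30-34 ALLOC][35-35 FREE]

Derivation:
Op 1: a = malloc(1) -> a = 0; heap: [0-0 ALLOC][1-35 FREE]
Op 2: b = malloc(11) -> b = 1; heap: [0-0 ALLOC][1-11 ALLOC][12-35 FREE]
Op 3: a = realloc(a, 3) -> a = 12; heap: [0-0 FREE][1-11 ALLOC][12-14 ALLOC][15-35 FREE]
Op 4: c = malloc(6) -> c = 15; heap: [0-0 FREE][1-11 ALLOC][12-14 ALLOC][15-20 ALLOC][21-35 FREE]
Op 5: a = realloc(a, 9) -> a = 21; heap: [0-0 FREE][1-11 ALLOC][12-14 FREE][15-20 ALLOC][21-29 ALLOC][30-35 FREE]
Op 6: d = malloc(1) -> d = 0; heap: [0-0 ALLOC][1-11 ALLOC][12-14 FREE][15-20 ALLOC][21-29 ALLOC][30-35 FREE]
Op 7: e = malloc(5) -> e = 30; heap: [0-0 ALLOC][1-11 ALLOC][12-14 FREE][15-20 ALLOC][21-29 ALLOC][30-34 ALLOC][35-35 FREE]
free(c): c = 15 -> block [15-20 ALLOC]; mark free, coalesce with adjacent free neighbors -> [0-0 ALLOC][1-11 ALLOC][12-20 FREE][21-29 ALLOC][30-34 ALLOC][35-35 FREE]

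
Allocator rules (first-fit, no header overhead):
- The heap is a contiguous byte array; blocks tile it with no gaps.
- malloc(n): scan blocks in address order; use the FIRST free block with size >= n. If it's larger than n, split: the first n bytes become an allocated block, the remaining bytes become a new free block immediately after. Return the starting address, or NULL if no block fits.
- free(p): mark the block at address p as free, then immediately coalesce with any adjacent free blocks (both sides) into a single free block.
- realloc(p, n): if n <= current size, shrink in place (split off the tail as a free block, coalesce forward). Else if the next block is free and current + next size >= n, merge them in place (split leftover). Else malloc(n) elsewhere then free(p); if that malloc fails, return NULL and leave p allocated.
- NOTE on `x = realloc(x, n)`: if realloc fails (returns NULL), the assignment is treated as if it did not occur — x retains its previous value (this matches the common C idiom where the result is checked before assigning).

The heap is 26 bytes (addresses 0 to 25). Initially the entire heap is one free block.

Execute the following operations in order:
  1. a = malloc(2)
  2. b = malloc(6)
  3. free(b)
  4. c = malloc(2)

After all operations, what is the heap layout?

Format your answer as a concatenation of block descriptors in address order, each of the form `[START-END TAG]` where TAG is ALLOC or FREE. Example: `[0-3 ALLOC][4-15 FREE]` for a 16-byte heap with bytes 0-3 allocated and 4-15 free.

Op 1: a = malloc(2) -> a = 0; heap: [0-1 ALLOC][2-25 FREE]
Op 2: b = malloc(6) -> b = 2; heap: [0-1 ALLOC][2-7 ALLOC][8-25 FREE]
Op 3: free(b) -> (freed b); heap: [0-1 ALLOC][2-25 FREE]
Op 4: c = malloc(2) -> c = 2; heap: [0-1 ALLOC][2-3 ALLOC][4-25 FREE]

Answer: [0-1 ALLOC][2-3 ALLOC][4-25 FREE]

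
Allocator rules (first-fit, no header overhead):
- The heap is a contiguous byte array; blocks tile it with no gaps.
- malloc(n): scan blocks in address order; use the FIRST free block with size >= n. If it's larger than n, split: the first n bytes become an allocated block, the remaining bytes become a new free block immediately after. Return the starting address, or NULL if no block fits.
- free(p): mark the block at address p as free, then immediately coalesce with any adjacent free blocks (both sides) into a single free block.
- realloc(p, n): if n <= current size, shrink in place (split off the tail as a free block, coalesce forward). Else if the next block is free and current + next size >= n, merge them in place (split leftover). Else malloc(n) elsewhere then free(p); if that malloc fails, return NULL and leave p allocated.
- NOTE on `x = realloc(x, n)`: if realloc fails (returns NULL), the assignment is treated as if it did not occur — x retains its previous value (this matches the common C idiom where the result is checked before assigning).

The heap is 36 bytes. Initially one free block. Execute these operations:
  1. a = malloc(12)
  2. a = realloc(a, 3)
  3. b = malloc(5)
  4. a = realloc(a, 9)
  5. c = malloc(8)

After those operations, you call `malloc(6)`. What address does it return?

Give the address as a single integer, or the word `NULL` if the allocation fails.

Answer: 25

Derivation:
Op 1: a = malloc(12) -> a = 0; heap: [0-11 ALLOC][12-35 FREE]
Op 2: a = realloc(a, 3) -> a = 0; heap: [0-2 ALLOC][3-35 FREE]
Op 3: b = malloc(5) -> b = 3; heap: [0-2 ALLOC][3-7 ALLOC][8-35 FREE]
Op 4: a = realloc(a, 9) -> a = 8; heap: [0-2 FREE][3-7 ALLOC][8-16 ALLOC][17-35 FREE]
Op 5: c = malloc(8) -> c = 17; heap: [0-2 FREE][3-7 ALLOC][8-16 ALLOC][17-24 ALLOC][25-35 FREE]
malloc(6): first-fit scan over [0-2 FREE][3-7 ALLOC][8-16 ALLOC][17-24 ALLOC][25-35 FREE] -> 25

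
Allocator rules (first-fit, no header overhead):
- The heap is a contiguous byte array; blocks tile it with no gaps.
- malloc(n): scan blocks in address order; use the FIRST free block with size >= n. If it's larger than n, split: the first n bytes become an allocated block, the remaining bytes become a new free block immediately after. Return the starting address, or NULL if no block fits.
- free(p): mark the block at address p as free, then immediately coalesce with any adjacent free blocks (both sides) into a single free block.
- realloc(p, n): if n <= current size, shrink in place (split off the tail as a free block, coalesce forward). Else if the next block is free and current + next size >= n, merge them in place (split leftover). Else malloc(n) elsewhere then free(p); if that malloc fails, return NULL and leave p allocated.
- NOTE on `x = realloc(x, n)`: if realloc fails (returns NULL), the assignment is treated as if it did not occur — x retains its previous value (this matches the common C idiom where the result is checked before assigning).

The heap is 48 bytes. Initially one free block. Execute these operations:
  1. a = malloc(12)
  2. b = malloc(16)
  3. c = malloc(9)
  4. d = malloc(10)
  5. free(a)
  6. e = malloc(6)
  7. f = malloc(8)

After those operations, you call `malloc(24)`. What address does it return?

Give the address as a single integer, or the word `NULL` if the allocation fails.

Op 1: a = malloc(12) -> a = 0; heap: [0-11 ALLOC][12-47 FREE]
Op 2: b = malloc(16) -> b = 12; heap: [0-11 ALLOC][12-27 ALLOC][28-47 FREE]
Op 3: c = malloc(9) -> c = 28; heap: [0-11 ALLOC][12-27 ALLOC][28-36 ALLOC][37-47 FREE]
Op 4: d = malloc(10) -> d = 37; heap: [0-11 ALLOC][12-27 ALLOC][28-36 ALLOC][37-46 ALLOC][47-47 FREE]
Op 5: free(a) -> (freed a); heap: [0-11 FREE][12-27 ALLOC][28-36 ALLOC][37-46 ALLOC][47-47 FREE]
Op 6: e = malloc(6) -> e = 0; heap: [0-5 ALLOC][6-11 FREE][12-27 ALLOC][28-36 ALLOC][37-46 ALLOC][47-47 FREE]
Op 7: f = malloc(8) -> f = NULL; heap: [0-5 ALLOC][6-11 FREE][12-27 ALLOC][28-36 ALLOC][37-46 ALLOC][47-47 FREE]
malloc(24): first-fit scan over [0-5 ALLOC][6-11 FREE][12-27 ALLOC][28-36 ALLOC][37-46 ALLOC][47-47 FREE] -> NULL

Answer: NULL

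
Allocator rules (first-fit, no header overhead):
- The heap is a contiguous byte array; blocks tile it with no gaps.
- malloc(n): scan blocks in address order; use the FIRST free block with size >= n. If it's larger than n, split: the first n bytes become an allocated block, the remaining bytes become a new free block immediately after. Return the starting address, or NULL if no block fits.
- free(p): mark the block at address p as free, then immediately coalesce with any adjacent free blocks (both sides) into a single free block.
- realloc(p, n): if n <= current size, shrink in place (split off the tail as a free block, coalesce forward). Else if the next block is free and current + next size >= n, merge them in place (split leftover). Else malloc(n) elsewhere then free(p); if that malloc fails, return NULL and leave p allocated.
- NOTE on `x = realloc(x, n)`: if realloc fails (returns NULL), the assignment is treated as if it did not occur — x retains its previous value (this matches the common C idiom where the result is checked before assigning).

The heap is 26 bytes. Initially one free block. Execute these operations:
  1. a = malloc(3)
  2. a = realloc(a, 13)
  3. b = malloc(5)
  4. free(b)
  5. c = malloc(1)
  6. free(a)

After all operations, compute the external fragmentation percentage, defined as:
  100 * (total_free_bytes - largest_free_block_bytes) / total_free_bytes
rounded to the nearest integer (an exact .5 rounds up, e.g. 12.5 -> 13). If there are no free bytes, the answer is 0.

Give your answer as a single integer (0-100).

Answer: 48

Derivation:
Op 1: a = malloc(3) -> a = 0; heap: [0-2 ALLOC][3-25 FREE]
Op 2: a = realloc(a, 13) -> a = 0; heap: [0-12 ALLOC][13-25 FREE]
Op 3: b = malloc(5) -> b = 13; heap: [0-12 ALLOC][13-17 ALLOC][18-25 FREE]
Op 4: free(b) -> (freed b); heap: [0-12 ALLOC][13-25 FREE]
Op 5: c = malloc(1) -> c = 13; heap: [0-12 ALLOC][13-13 ALLOC][14-25 FREE]
Op 6: free(a) -> (freed a); heap: [0-12 FREE][13-13 ALLOC][14-25 FREE]
Free blocks: [13 12] total_free=25 largest=13 -> 100*(25-13)/25 = 1200/25 = 48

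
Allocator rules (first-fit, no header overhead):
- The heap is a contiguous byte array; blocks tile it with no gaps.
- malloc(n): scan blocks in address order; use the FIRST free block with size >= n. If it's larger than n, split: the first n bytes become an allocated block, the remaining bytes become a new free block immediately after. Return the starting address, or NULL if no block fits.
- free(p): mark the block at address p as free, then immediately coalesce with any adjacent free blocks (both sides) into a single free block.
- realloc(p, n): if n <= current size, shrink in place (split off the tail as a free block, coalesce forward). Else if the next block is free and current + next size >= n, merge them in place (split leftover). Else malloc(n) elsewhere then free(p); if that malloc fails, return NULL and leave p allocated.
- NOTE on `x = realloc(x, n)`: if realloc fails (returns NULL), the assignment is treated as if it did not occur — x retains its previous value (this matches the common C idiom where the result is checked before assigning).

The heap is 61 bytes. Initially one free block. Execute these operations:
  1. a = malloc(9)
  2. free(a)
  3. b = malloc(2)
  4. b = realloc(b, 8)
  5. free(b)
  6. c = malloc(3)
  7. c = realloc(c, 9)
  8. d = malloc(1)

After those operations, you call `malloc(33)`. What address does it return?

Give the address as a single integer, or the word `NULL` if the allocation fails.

Op 1: a = malloc(9) -> a = 0; heap: [0-8 ALLOC][9-60 FREE]
Op 2: free(a) -> (freed a); heap: [0-60 FREE]
Op 3: b = malloc(2) -> b = 0; heap: [0-1 ALLOC][2-60 FREE]
Op 4: b = realloc(b, 8) -> b = 0; heap: [0-7 ALLOC][8-60 FREE]
Op 5: free(b) -> (freed b); heap: [0-60 FREE]
Op 6: c = malloc(3) -> c = 0; heap: [0-2 ALLOC][3-60 FREE]
Op 7: c = realloc(c, 9) -> c = 0; heap: [0-8 ALLOC][9-60 FREE]
Op 8: d = malloc(1) -> d = 9; heap: [0-8 ALLOC][9-9 ALLOC][10-60 FREE]
malloc(33): first-fit scan over [0-8 ALLOC][9-9 ALLOC][10-60 FREE] -> 10

Answer: 10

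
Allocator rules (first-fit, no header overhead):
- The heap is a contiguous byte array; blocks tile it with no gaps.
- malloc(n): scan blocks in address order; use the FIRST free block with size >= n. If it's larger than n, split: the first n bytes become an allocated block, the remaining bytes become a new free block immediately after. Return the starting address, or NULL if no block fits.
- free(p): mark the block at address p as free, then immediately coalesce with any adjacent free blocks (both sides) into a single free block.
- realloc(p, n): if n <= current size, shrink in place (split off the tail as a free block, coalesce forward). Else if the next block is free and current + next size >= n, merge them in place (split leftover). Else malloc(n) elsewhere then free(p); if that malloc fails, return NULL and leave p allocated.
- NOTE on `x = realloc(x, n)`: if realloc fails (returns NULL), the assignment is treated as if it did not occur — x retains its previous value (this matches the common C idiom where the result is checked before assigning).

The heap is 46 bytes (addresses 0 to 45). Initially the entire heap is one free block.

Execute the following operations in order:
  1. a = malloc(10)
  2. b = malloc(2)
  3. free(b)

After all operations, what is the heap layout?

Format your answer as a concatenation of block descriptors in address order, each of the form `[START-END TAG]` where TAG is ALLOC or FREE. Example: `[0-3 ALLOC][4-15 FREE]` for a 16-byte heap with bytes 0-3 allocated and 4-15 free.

Answer: [0-9 ALLOC][10-45 FREE]

Derivation:
Op 1: a = malloc(10) -> a = 0; heap: [0-9 ALLOC][10-45 FREE]
Op 2: b = malloc(2) -> b = 10; heap: [0-9 ALLOC][10-11 ALLOC][12-45 FREE]
Op 3: free(b) -> (freed b); heap: [0-9 ALLOC][10-45 FREE]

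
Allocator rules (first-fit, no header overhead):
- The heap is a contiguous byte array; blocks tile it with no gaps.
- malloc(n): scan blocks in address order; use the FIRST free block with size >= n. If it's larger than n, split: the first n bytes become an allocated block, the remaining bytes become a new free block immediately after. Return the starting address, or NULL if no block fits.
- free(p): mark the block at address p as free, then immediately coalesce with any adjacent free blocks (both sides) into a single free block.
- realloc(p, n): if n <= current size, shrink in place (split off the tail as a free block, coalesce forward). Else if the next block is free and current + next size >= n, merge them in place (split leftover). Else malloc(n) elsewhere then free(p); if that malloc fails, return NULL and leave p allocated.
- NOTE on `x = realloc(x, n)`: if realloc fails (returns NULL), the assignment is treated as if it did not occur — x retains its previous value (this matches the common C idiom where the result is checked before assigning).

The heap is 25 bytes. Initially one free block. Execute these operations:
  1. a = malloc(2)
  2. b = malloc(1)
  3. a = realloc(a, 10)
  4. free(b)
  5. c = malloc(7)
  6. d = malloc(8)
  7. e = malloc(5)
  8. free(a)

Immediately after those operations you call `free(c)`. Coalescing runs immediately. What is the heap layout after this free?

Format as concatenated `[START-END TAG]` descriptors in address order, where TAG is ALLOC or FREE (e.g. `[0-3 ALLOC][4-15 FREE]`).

Op 1: a = malloc(2) -> a = 0; heap: [0-1 ALLOC][2-24 FREE]
Op 2: b = malloc(1) -> b = 2; heap: [0-1 ALLOC][2-2 ALLOC][3-24 FREE]
Op 3: a = realloc(a, 10) -> a = 3; heap: [0-1 FREE][2-2 ALLOC][3-12 ALLOC][13-24 FREE]
Op 4: free(b) -> (freed b); heap: [0-2 FREE][3-12 ALLOC][13-24 FREE]
Op 5: c = malloc(7) -> c = 13; heap: [0-2 FREE][3-12 ALLOC][13-19 ALLOC][20-24 FREE]
Op 6: d = malloc(8) -> d = NULL; heap: [0-2 FREE][3-12 ALLOC][13-19 ALLOC][20-24 FREE]
Op 7: e = malloc(5) -> e = 20; heap: [0-2 FREE][3-12 ALLOC][13-19 ALLOC][20-24 ALLOC]
Op 8: free(a) -> (freed a); heap: [0-12 FREE][13-19 ALLOC][20-24 ALLOC]
free(c): c = 13 -> block [13-19 ALLOC]; mark free, coalesce with adjacent free neighbors -> [0-19 FREE][20-24 ALLOC]

Answer: [0-19 FREE][20-24 ALLOC]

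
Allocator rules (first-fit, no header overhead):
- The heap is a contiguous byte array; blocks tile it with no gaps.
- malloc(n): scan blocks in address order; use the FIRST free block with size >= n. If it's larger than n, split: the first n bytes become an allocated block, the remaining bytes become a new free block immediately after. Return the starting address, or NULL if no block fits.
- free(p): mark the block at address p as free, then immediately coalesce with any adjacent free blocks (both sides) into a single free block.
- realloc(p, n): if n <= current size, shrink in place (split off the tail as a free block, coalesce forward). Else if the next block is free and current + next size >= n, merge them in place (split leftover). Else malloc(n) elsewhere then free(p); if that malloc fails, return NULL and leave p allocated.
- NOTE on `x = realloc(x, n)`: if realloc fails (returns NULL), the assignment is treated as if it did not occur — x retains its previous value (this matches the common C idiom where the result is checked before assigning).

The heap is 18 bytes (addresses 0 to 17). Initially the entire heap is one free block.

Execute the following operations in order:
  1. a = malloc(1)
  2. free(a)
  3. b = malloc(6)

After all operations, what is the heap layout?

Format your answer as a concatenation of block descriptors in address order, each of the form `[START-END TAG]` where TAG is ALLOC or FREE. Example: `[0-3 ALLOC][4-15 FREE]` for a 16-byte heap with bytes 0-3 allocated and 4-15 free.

Answer: [0-5 ALLOC][6-17 FREE]

Derivation:
Op 1: a = malloc(1) -> a = 0; heap: [0-0 ALLOC][1-17 FREE]
Op 2: free(a) -> (freed a); heap: [0-17 FREE]
Op 3: b = malloc(6) -> b = 0; heap: [0-5 ALLOC][6-17 FREE]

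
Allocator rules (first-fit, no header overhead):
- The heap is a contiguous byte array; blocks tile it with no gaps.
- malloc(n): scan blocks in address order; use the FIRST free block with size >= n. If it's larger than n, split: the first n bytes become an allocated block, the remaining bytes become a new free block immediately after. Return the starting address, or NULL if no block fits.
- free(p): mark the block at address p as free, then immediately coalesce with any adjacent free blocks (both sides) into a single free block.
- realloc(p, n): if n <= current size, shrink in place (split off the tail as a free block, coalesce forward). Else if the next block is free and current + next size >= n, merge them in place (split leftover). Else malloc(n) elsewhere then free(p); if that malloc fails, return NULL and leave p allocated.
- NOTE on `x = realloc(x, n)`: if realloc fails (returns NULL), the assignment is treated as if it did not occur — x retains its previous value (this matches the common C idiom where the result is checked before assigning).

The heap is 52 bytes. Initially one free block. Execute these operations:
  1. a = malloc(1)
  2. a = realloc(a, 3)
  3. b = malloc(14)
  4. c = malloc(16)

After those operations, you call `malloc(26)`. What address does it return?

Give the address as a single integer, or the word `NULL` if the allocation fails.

Op 1: a = malloc(1) -> a = 0; heap: [0-0 ALLOC][1-51 FREE]
Op 2: a = realloc(a, 3) -> a = 0; heap: [0-2 ALLOC][3-51 FREE]
Op 3: b = malloc(14) -> b = 3; heap: [0-2 ALLOC][3-16 ALLOC][17-51 FREE]
Op 4: c = malloc(16) -> c = 17; heap: [0-2 ALLOC][3-16 ALLOC][17-32 ALLOC][33-51 FREE]
malloc(26): first-fit scan over [0-2 ALLOC][3-16 ALLOC][17-32 ALLOC][33-51 FREE] -> NULL

Answer: NULL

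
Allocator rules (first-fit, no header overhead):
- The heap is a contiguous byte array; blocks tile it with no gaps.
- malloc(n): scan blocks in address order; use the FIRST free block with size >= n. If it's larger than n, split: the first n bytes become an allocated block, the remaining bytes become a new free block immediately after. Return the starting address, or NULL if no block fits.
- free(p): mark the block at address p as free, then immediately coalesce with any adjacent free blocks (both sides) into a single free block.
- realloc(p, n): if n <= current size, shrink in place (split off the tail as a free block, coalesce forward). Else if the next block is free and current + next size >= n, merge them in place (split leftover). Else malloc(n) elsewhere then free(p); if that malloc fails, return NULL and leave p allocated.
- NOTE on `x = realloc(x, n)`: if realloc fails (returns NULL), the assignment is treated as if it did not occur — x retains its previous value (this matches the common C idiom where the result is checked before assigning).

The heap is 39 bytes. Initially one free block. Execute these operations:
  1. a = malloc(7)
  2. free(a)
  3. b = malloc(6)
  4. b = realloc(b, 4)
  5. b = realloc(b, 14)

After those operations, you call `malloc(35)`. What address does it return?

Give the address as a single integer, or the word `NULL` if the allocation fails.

Answer: NULL

Derivation:
Op 1: a = malloc(7) -> a = 0; heap: [0-6 ALLOC][7-38 FREE]
Op 2: free(a) -> (freed a); heap: [0-38 FREE]
Op 3: b = malloc(6) -> b = 0; heap: [0-5 ALLOC][6-38 FREE]
Op 4: b = realloc(b, 4) -> b = 0; heap: [0-3 ALLOC][4-38 FREE]
Op 5: b = realloc(b, 14) -> b = 0; heap: [0-13 ALLOC][14-38 FREE]
malloc(35): first-fit scan over [0-13 ALLOC][14-38 FREE] -> NULL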